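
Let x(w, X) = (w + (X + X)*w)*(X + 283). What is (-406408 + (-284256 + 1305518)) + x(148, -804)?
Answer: 124527410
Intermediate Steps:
x(w, X) = (283 + X)*(w + 2*X*w) (x(w, X) = (w + (2*X)*w)*(283 + X) = (w + 2*X*w)*(283 + X) = (283 + X)*(w + 2*X*w))
(-406408 + (-284256 + 1305518)) + x(148, -804) = (-406408 + (-284256 + 1305518)) + 148*(283 + 2*(-804)² + 567*(-804)) = (-406408 + 1021262) + 148*(283 + 2*646416 - 455868) = 614854 + 148*(283 + 1292832 - 455868) = 614854 + 148*837247 = 614854 + 123912556 = 124527410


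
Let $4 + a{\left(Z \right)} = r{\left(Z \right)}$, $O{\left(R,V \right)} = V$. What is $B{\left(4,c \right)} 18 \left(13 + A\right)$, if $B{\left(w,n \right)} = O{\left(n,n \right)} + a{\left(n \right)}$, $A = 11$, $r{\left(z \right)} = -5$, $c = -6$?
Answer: $-6480$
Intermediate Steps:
$a{\left(Z \right)} = -9$ ($a{\left(Z \right)} = -4 - 5 = -9$)
$B{\left(w,n \right)} = -9 + n$ ($B{\left(w,n \right)} = n - 9 = -9 + n$)
$B{\left(4,c \right)} 18 \left(13 + A\right) = \left(-9 - 6\right) 18 \left(13 + 11\right) = - 15 \cdot 18 \cdot 24 = \left(-15\right) 432 = -6480$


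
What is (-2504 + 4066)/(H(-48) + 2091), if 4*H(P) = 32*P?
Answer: 1562/1707 ≈ 0.91506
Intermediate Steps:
H(P) = 8*P (H(P) = (32*P)/4 = 8*P)
(-2504 + 4066)/(H(-48) + 2091) = (-2504 + 4066)/(8*(-48) + 2091) = 1562/(-384 + 2091) = 1562/1707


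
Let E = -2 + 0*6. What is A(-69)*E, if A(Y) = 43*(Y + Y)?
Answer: 11868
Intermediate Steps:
A(Y) = 86*Y (A(Y) = 43*(2*Y) = 86*Y)
E = -2 (E = -2 + 0 = -2)
A(-69)*E = (86*(-69))*(-2) = -5934*(-2) = 11868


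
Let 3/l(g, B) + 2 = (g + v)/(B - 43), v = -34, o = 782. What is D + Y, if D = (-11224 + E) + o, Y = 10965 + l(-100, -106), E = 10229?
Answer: 1762881/164 ≈ 10749.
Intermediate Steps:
l(g, B) = 3/(-2 + (-34 + g)/(-43 + B)) (l(g, B) = 3/(-2 + (g - 34)/(B - 43)) = 3/(-2 + (-34 + g)/(-43 + B)))
Y = 1797813/164 (Y = 10965 + 3*(-43 - 106)/(52 - 100 - 2*(-106)) = 10965 + 3*(-149)/(52 - 100 + 212) = 10965 + 3*(-149)/164 = 10965 + 3*(1/164)*(-149) = 10965 - 447/164 = 1797813/164 ≈ 10962.)
D = -213 (D = (-11224 + 10229) + 782 = -995 + 782 = -213)
D + Y = -213 + 1797813/164 = 1762881/164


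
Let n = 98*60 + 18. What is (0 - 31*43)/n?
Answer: -1333/5898 ≈ -0.22601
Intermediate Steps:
n = 5898 (n = 5880 + 18 = 5898)
(0 - 31*43)/n = (0 - 31*43)/5898 = (0 - 1333)*(1/5898) = -1333*1/5898 = -1333/5898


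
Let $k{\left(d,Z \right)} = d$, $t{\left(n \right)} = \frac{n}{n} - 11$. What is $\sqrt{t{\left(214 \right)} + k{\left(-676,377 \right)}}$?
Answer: $7 i \sqrt{14} \approx 26.192 i$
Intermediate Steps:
$t{\left(n \right)} = -10$ ($t{\left(n \right)} = 1 - 11 = -10$)
$\sqrt{t{\left(214 \right)} + k{\left(-676,377 \right)}} = \sqrt{-10 - 676} = \sqrt{-686} = 7 i \sqrt{14}$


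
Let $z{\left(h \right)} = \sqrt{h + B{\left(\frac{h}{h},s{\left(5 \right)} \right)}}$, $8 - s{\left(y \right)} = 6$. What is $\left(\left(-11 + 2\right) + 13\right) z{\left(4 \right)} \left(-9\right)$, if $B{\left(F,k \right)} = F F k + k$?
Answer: $- 72 \sqrt{2} \approx -101.82$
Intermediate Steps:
$s{\left(y \right)} = 2$ ($s{\left(y \right)} = 8 - 6 = 2$)
$B{\left(F,k \right)} = k + k F^{2}$ ($B{\left(F,k \right)} = F^{2} k + k = k F^{2} + k = k + k F^{2}$)
$z{\left(h \right)} = \sqrt{4 + h}$ ($z{\left(h \right)} = \sqrt{h + 2 \left(1 + \left(\frac{h}{h}\right)^{2}\right)} = \sqrt{h + 2 \left(1 + 1^{2}\right)} = \sqrt{h + 2 \left(1 + 1\right)} = \sqrt{h + 2 \cdot 2} = \sqrt{h + 4} = \sqrt{4 + h}$)
$\left(\left(-11 + 2\right) + 13\right) z{\left(4 \right)} \left(-9\right) = \left(\left(-11 + 2\right) + 13\right) \sqrt{4 + 4} \left(-9\right) = \left(-9 + 13\right) \sqrt{8} \left(-9\right) = 4 \cdot 2 \sqrt{2} \left(-9\right) = 8 \sqrt{2} \left(-9\right) = - 72 \sqrt{2}$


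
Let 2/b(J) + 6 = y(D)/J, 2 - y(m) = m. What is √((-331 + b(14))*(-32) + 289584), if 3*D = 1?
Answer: 4*√1144631345/247 ≈ 547.89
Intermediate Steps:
D = ⅓ (D = (⅓)*1 = ⅓ ≈ 0.33333)
y(m) = 2 - m
b(J) = 2/(-6 + 5/(3*J)) (b(J) = 2/(-6 + (2 - 1*⅓)/J) = 2/(-6 + (2 - ⅓)/J) = 2/(-6 + 5/(3*J)))
√((-331 + b(14))*(-32) + 289584) = √((-331 - 6*14/(-5 + 18*14))*(-32) + 289584) = √((-331 - 6*14/(-5 + 252))*(-32) + 289584) = √((-331 - 6*14/247)*(-32) + 289584) = √((-331 - 6*14*1/247)*(-32) + 289584) = √((-331 - 84/247)*(-32) + 289584) = √(-81841/247*(-32) + 289584) = √(2618912/247 + 289584) = √(74146160/247) = 4*√1144631345/247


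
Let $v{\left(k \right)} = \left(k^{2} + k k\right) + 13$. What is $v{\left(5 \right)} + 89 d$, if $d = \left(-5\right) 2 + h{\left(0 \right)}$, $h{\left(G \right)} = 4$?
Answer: $-471$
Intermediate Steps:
$v{\left(k \right)} = 13 + 2 k^{2}$ ($v{\left(k \right)} = \left(k^{2} + k^{2}\right) + 13 = 2 k^{2} + 13 = 13 + 2 k^{2}$)
$d = -6$ ($d = \left(-5\right) 2 + 4 = -10 + 4 = -6$)
$v{\left(5 \right)} + 89 d = \left(13 + 2 \cdot 5^{2}\right) + 89 \left(-6\right) = \left(13 + 2 \cdot 25\right) - 534 = \left(13 + 50\right) - 534 = 63 - 534 = -471$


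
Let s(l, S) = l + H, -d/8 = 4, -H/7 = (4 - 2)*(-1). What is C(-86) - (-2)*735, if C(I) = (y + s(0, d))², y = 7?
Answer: 1911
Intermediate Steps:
H = 14 (H = -7*(4 - 2)*(-1) = -14*(-1) = -7*(-2) = 14)
d = -32 (d = -8*4 = -32)
s(l, S) = 14 + l (s(l, S) = l + 14 = 14 + l)
C(I) = 441 (C(I) = (7 + (14 + 0))² = (7 + 14)² = 21² = 441)
C(-86) - (-2)*735 = 441 - (-2)*735 = 441 - 1*(-1470) = 441 + 1470 = 1911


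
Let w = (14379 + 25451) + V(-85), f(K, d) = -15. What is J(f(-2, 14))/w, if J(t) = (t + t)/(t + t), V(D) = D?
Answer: 1/39745 ≈ 2.5160e-5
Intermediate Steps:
J(t) = 1 (J(t) = (2*t)/((2*t)) = (2*t)*(1/(2*t)) = 1)
w = 39745 (w = (14379 + 25451) - 85 = 39830 - 85 = 39745)
J(f(-2, 14))/w = 1/39745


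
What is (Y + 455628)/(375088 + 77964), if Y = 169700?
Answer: 156332/113263 ≈ 1.3803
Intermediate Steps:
(Y + 455628)/(375088 + 77964) = (169700 + 455628)/(375088 + 77964) = 625328/453052 = 625328*(1/453052) = 156332/113263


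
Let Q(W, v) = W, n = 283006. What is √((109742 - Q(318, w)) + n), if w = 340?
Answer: √392430 ≈ 626.44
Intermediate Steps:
√((109742 - Q(318, w)) + n) = √((109742 - 1*318) + 283006) = √((109742 - 318) + 283006) = √(109424 + 283006) = √392430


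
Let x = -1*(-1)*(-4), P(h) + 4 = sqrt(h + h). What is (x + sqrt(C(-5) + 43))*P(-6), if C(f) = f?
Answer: 2*(2 - I*sqrt(3))*(4 - sqrt(38)) ≈ -8.6577 + 7.4977*I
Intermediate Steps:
P(h) = -4 + sqrt(2)*sqrt(h) (P(h) = -4 + sqrt(h + h) = -4 + sqrt(2*h) = -4 + sqrt(2)*sqrt(h))
x = -4 (x = 1*(-4) = -4)
(x + sqrt(C(-5) + 43))*P(-6) = (-4 + sqrt(-5 + 43))*(-4 + sqrt(2)*sqrt(-6)) = (-4 + sqrt(38))*(-4 + sqrt(2)*(I*sqrt(6))) = (-4 + sqrt(38))*(-4 + 2*I*sqrt(3))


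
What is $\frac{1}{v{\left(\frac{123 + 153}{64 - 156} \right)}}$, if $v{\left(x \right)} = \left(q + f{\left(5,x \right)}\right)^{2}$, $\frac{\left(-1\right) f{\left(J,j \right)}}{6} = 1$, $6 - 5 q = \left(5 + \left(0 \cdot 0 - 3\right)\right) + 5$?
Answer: $\frac{25}{961} \approx 0.026015$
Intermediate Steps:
$q = - \frac{1}{5}$ ($q = \frac{6}{5} - \frac{\left(5 + \left(0 \cdot 0 - 3\right)\right) + 5}{5} = \frac{6}{5} - \frac{\left(5 + \left(0 - 3\right)\right) + 5}{5} = \frac{6}{5} - \frac{\left(5 - 3\right) + 5}{5} = \frac{6}{5} - \frac{2 + 5}{5} = \frac{6}{5} - \frac{7}{5} = - \frac{1}{5} \approx -0.2$)
$f{\left(J,j \right)} = -6$ ($f{\left(J,j \right)} = \left(-6\right) 1 = -6$)
$v{\left(x \right)} = \frac{961}{25}$ ($v{\left(x \right)} = \left(- \frac{1}{5} - 6\right)^{2} = \left(- \frac{31}{5}\right)^{2} = \frac{961}{25}$)
$\frac{1}{v{\left(\frac{123 + 153}{64 - 156} \right)}} = \frac{1}{\frac{961}{25}} = \frac{25}{961}$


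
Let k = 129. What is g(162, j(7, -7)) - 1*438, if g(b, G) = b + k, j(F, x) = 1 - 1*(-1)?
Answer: -147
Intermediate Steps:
j(F, x) = 2 (j(F, x) = 1 + 1 = 2)
g(b, G) = 129 + b (g(b, G) = b + 129 = 129 + b)
g(162, j(7, -7)) - 1*438 = (129 + 162) - 1*438 = 291 - 438 = -147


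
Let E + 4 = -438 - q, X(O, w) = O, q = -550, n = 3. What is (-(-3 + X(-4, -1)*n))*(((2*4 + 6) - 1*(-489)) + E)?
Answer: 9165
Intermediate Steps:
E = 108 (E = -4 + (-438 - 1*(-550)) = -4 + (-438 + 550) = -4 + 112 = 108)
(-(-3 + X(-4, -1)*n))*(((2*4 + 6) - 1*(-489)) + E) = (-(-3 - 4*3))*(((2*4 + 6) - 1*(-489)) + 108) = (-(-3 - 12))*(((8 + 6) + 489) + 108) = (-1*(-15))*((14 + 489) + 108) = 15*(503 + 108) = 15*611 = 9165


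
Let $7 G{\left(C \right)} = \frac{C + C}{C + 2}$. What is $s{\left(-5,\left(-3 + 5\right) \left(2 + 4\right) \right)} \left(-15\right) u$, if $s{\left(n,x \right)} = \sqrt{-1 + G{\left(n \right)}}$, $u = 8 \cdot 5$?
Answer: $- \frac{200 i \sqrt{231}}{7} \approx - 434.25 i$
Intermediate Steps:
$u = 40$
$G{\left(C \right)} = \frac{2 C}{7 \left(2 + C\right)}$ ($G{\left(C \right)} = \frac{\left(C + C\right) \frac{1}{C + 2}}{7} = \frac{2 C \frac{1}{2 + C}}{7} = \frac{2 C}{7 \left(2 + C\right)}$)
$s{\left(n,x \right)} = \sqrt{-1 + \frac{2 n}{7 \left(2 + n\right)}}$
$s{\left(-5,\left(-3 + 5\right) \left(2 + 4\right) \right)} \left(-15\right) u = \frac{\sqrt{7} \sqrt{\frac{-14 - -25}{2 - 5}}}{7} \left(-15\right) 40 = \frac{\sqrt{7} \sqrt{\frac{-14 + 25}{-3}}}{7} \left(-15\right) 40 = \frac{\sqrt{7} \sqrt{\left(- \frac{1}{3}\right) 11}}{7} \left(-15\right) 40 = \frac{\sqrt{7} \sqrt{- \frac{11}{3}}}{7} \left(-15\right) 40 = \frac{\sqrt{7} \frac{i \sqrt{33}}{3}}{7} \left(-15\right) 40 = \frac{i \sqrt{231}}{21} \left(-15\right) 40 = - \frac{5 i \sqrt{231}}{7} \cdot 40 = - \frac{200 i \sqrt{231}}{7}$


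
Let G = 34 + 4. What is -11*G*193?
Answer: -80674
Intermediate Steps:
G = 38
-11*G*193 = -11*38*193 = -418*193 = -80674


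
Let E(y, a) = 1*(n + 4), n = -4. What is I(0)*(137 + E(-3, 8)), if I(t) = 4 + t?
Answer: 548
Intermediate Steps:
E(y, a) = 0 (E(y, a) = 1*(-4 + 4) = 1*0 = 0)
I(0)*(137 + E(-3, 8)) = (4 + 0)*(137 + 0) = 4*137 = 548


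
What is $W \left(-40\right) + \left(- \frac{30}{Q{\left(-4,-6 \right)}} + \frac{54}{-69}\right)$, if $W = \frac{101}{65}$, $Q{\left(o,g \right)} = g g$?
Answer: $- \frac{114403}{1794} \approx -63.77$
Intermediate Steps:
$Q{\left(o,g \right)} = g^{2}$
$W = \frac{101}{65}$ ($W = 101 \cdot \frac{1}{65} = \frac{101}{65} \approx 1.5538$)
$W \left(-40\right) + \left(- \frac{30}{Q{\left(-4,-6 \right)}} + \frac{54}{-69}\right) = \frac{101}{65} \left(-40\right) + \left(- \frac{30}{\left(-6\right)^{2}} + \frac{54}{-69}\right) = - \frac{808}{13} + \left(- \frac{30}{36} + 54 \left(- \frac{1}{69}\right)\right) = - \frac{808}{13} - \frac{223}{138} = - \frac{114403}{1794}$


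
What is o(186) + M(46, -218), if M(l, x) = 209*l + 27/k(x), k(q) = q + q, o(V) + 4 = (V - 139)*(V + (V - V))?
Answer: 8001445/436 ≈ 18352.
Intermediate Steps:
o(V) = -4 + V*(-139 + V) (o(V) = -4 + (V - 139)*(V + (V - V)) = -4 + (-139 + V)*(V + 0) = -4 + (-139 + V)*V = -4 + V*(-139 + V))
k(q) = 2*q
M(l, x) = 209*l + 27/(2*x) (M(l, x) = 209*l + 27/((2*x)) = 209*l + 27*(1/(2*x)) = 209*l + 27/(2*x))
o(186) + M(46, -218) = (-4 + 186**2 - 139*186) + (209*46 + (27/2)/(-218)) = (-4 + 34596 - 25854) + (9614 + (27/2)*(-1/218)) = 8738 + (9614 - 27/436) = 8738 + 4191677/436 = 8001445/436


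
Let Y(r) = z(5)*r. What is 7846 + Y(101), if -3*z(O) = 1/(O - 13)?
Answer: 188405/24 ≈ 7850.2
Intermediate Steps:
z(O) = -1/(3*(-13 + O)) (z(O) = -1/(3*(O - 13)) = -1/(3*(-13 + O)))
Y(r) = r/24 (Y(r) = (-1/(-39 + 3*5))*r = (-1/(-39 + 15))*r = (-1/(-24))*r = (-1*(-1/24))*r = r/24)
7846 + Y(101) = 7846 + (1/24)*101 = 7846 + 101/24 = 188405/24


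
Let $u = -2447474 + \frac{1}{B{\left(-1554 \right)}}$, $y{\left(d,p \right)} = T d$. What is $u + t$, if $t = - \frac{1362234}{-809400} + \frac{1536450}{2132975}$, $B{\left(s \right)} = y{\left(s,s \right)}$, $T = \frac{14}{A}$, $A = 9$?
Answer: $- \frac{12767714990889314473}{5216695877575} \approx -2.4475 \cdot 10^{6}$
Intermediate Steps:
$T = \frac{14}{9} \approx 1.5556$
$y{\left(d,p \right)} = \frac{14 d}{9}$
$B{\left(s \right)} = \frac{14 s}{9}$
$t = \frac{27661424641}{11509533100}$ ($t = \left(-1362234\right) \left(- \frac{1}{809400}\right) + 1536450 \cdot \frac{1}{2132975} = \frac{227039}{134900} + \frac{61458}{85319} = \frac{27661424641}{11509533100} \approx 2.4034$)
$u = - \frac{17749081451}{7252}$ ($u = -2447474 + \frac{1}{\frac{14}{9} \left(-1554\right)} = -2447474 + \frac{1}{- \frac{7252}{3}} = -2447474 - \frac{3}{7252} = - \frac{17749081451}{7252} \approx -2.4475 \cdot 10^{6}$)
$u + t = - \frac{17749081451}{7252} + \frac{27661424641}{11509533100} = - \frac{12767714990889314473}{5216695877575}$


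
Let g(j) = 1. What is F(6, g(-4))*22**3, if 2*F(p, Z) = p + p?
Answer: 63888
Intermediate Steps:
F(p, Z) = p (F(p, Z) = (p + p)/2 = (2*p)/2 = p)
F(6, g(-4))*22**3 = 6*22**3 = 6*10648 = 63888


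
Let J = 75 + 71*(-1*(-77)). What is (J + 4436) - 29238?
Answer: -19260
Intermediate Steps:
J = 5542 (J = 75 + 71*77 = 75 + 5467 = 5542)
(J + 4436) - 29238 = (5542 + 4436) - 29238 = 9978 - 29238 = -19260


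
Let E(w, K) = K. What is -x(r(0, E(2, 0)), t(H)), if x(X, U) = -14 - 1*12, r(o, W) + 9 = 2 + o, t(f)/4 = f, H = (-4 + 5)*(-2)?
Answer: 26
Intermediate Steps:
H = -2 (H = 1*(-2) = -2)
t(f) = 4*f
r(o, W) = -7 + o (r(o, W) = -9 + (2 + o) = -7 + o)
x(X, U) = -26 (x(X, U) = -14 - 12 = -26)
-x(r(0, E(2, 0)), t(H)) = -1*(-26) = 26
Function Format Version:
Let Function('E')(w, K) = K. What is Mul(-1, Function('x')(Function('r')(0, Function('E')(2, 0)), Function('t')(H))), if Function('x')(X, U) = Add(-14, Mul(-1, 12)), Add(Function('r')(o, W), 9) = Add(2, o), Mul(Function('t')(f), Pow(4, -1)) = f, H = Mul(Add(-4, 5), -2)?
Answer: 26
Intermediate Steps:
H = -2 (H = Mul(1, -2) = -2)
Function('t')(f) = Mul(4, f)
Function('r')(o, W) = Add(-7, o) (Function('r')(o, W) = Add(-9, Add(2, o)) = Add(-7, o))
Function('x')(X, U) = -26 (Function('x')(X, U) = Add(-14, -12) = -26)
Mul(-1, Function('x')(Function('r')(0, Function('E')(2, 0)), Function('t')(H))) = Mul(-1, -26) = 26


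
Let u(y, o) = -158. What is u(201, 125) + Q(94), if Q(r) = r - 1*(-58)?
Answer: -6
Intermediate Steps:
Q(r) = 58 + r (Q(r) = r + 58 = 58 + r)
u(201, 125) + Q(94) = -158 + (58 + 94) = -158 + 152 = -6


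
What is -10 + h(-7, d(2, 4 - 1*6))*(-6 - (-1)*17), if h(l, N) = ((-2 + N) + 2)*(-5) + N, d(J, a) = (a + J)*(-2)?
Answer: -10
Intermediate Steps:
d(J, a) = -2*J - 2*a (d(J, a) = (J + a)*(-2) = -2*J - 2*a)
h(l, N) = -4*N (h(l, N) = N*(-5) + N = -5*N + N = -4*N)
-10 + h(-7, d(2, 4 - 1*6))*(-6 - (-1)*17) = -10 + (-4*(-2*2 - 2*(4 - 1*6)))*(-6 - (-1)*17) = -10 + (-4*(-4 - 2*(4 - 6)))*(-6 - 1*(-17)) = -10 + (-4*(-4 - 2*(-2)))*(-6 + 17) = -10 - 4*(-4 + 4)*11 = -10 - 4*0*11 = -10 + 0*11 = -10 + 0 = -10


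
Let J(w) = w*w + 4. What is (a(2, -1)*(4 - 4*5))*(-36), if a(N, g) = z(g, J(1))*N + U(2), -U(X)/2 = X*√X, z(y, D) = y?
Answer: -1152 - 2304*√2 ≈ -4410.4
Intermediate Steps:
J(w) = 4 + w² (J(w) = w² + 4 = 4 + w²)
U(X) = -2*X^(3/2) (U(X) = -2*X*√X = -2*X^(3/2))
a(N, g) = -4*√2 + N*g (a(N, g) = g*N - 4*√2 = N*g - 4*√2 = -4*√2 + N*g)
(a(2, -1)*(4 - 4*5))*(-36) = ((-4*√2 + 2*(-1))*(4 - 4*5))*(-36) = ((-4*√2 - 2)*(4 - 20))*(-36) = ((-2 - 4*√2)*(-16))*(-36) = (32 + 64*√2)*(-36) = -1152 - 2304*√2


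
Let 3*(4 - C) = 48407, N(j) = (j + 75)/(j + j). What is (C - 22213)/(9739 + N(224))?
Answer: -51535232/13090113 ≈ -3.9370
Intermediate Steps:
N(j) = (75 + j)/(2*j) (N(j) = (75 + j)/((2*j)) = (75 + j)*(1/(2*j)) = (75 + j)/(2*j))
C = -48395/3 (C = 4 - ⅓*48407 = 4 - 48407/3 = -48395/3 ≈ -16132.)
(C - 22213)/(9739 + N(224)) = (-48395/3 - 22213)/(9739 + (½)*(75 + 224)/224) = -115034/(3*(9739 + (½)*(1/224)*299)) = -115034/(3*(9739 + 299/448)) = -115034/(3*4363371/448) = -115034/3*448/4363371 = -51535232/13090113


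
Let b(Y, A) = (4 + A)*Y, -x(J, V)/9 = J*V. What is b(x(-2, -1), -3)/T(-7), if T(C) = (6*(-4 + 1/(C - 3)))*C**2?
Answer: 30/2009 ≈ 0.014933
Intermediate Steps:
x(J, V) = -9*J*V
b(Y, A) = Y*(4 + A)
T(C) = C**2*(-24 + 6/(-3 + C)) (T(C) = (6*(-4 + 1/(-3 + C)))*C**2 = (-24 + 6/(-3 + C))*C**2 = C**2*(-24 + 6/(-3 + C)))
b(x(-2, -1), -3)/T(-7) = ((-9*(-2)*(-1))*(4 - 3))/(((-7)**2*(78 - 24*(-7))/(-3 - 7))) = (-18*1)/((49*(78 + 168)/(-10))) = -18/(49*(-1/10)*246) = -18/(-6027/5) = -18*(-5/6027) = 30/2009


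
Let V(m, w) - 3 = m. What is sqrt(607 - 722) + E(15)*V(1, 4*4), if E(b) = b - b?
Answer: I*sqrt(115) ≈ 10.724*I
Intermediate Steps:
V(m, w) = 3 + m
E(b) = 0
sqrt(607 - 722) + E(15)*V(1, 4*4) = sqrt(607 - 722) + 0*(3 + 1) = sqrt(-115) + 0*4 = I*sqrt(115) + 0 = I*sqrt(115)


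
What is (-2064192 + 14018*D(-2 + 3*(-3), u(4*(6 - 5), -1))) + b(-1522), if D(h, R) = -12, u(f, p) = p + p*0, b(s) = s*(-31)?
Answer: -2185226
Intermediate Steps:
b(s) = -31*s
u(f, p) = p (u(f, p) = p + 0 = p)
(-2064192 + 14018*D(-2 + 3*(-3), u(4*(6 - 5), -1))) + b(-1522) = (-2064192 + 14018*(-12)) - 31*(-1522) = (-2064192 - 168216) + 47182 = -2232408 + 47182 = -2185226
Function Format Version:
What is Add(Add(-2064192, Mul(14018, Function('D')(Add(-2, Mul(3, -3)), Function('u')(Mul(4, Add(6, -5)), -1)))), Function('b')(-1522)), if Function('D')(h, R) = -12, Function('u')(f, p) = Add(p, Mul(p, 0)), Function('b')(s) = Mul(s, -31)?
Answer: -2185226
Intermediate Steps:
Function('b')(s) = Mul(-31, s)
Function('u')(f, p) = p (Function('u')(f, p) = Add(p, 0) = p)
Add(Add(-2064192, Mul(14018, Function('D')(Add(-2, Mul(3, -3)), Function('u')(Mul(4, Add(6, -5)), -1)))), Function('b')(-1522)) = Add(Add(-2064192, Mul(14018, -12)), Mul(-31, -1522)) = Add(Add(-2064192, -168216), 47182) = Add(-2232408, 47182) = -2185226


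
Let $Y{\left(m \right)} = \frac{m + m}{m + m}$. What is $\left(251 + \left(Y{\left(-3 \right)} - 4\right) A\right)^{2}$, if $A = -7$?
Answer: $73984$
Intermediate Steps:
$Y{\left(m \right)} = 1$ ($Y{\left(m \right)} = \frac{2 m}{2 m} = 2 m \frac{1}{2 m} = 1$)
$\left(251 + \left(Y{\left(-3 \right)} - 4\right) A\right)^{2} = \left(251 + \left(1 - 4\right) \left(-7\right)\right)^{2} = \left(251 - -21\right)^{2} = \left(251 + 21\right)^{2} = 272^{2} = 73984$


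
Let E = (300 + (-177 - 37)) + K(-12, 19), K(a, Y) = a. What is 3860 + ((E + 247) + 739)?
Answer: 4920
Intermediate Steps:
E = 74 (E = (300 + (-177 - 37)) - 12 = (300 - 214) - 12 = 86 - 12 = 74)
3860 + ((E + 247) + 739) = 3860 + ((74 + 247) + 739) = 3860 + (321 + 739) = 3860 + 1060 = 4920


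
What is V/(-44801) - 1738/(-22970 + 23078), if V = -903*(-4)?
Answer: -39127117/2419254 ≈ -16.173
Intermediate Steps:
V = 3612
V/(-44801) - 1738/(-22970 + 23078) = 3612/(-44801) - 1738/(-22970 + 23078) = 3612*(-1/44801) - 1738/108 = -3612/44801 - 1738*1/108 = -3612/44801 - 869/54 = -39127117/2419254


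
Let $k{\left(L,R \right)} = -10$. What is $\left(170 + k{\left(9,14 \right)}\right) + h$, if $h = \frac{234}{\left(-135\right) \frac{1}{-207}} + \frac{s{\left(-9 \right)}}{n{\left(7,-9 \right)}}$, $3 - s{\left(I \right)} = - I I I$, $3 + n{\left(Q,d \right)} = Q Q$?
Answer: $\frac{57847}{115} \approx 503.02$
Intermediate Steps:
$n{\left(Q,d \right)} = -3 + Q^{2}$ ($n{\left(Q,d \right)} = -3 + Q Q = -3 + Q^{2}$)
$s{\left(I \right)} = 3 + I^{3}$ ($s{\left(I \right)} = 3 - - I I I = 3 - - I^{2} I = 3 - - I^{3} = 3 + I^{3}$)
$h = \frac{39447}{115}$ ($h = \frac{234}{\left(-135\right) \frac{1}{-207}} + \frac{3 + \left(-9\right)^{3}}{-3 + 7^{2}} = \frac{234}{\left(-135\right) \left(- \frac{1}{207}\right)} + \frac{3 - 729}{-3 + 49} = \frac{234}{\frac{15}{23}} - \frac{726}{46} = 234 \cdot \frac{23}{15} - \frac{363}{23} = \frac{1794}{5} - \frac{363}{23} = \frac{39447}{115} \approx 343.02$)
$\left(170 + k{\left(9,14 \right)}\right) + h = \left(170 - 10\right) + \frac{39447}{115} = 160 + \frac{39447}{115} = \frac{57847}{115}$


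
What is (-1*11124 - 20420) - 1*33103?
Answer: -64647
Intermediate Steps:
(-1*11124 - 20420) - 1*33103 = (-11124 - 20420) - 33103 = -31544 - 33103 = -64647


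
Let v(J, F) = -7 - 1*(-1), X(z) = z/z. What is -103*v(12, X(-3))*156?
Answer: 96408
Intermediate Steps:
X(z) = 1
v(J, F) = -6 (v(J, F) = -7 + 1 = -6)
-103*v(12, X(-3))*156 = -103*(-6)*156 = 618*156 = 96408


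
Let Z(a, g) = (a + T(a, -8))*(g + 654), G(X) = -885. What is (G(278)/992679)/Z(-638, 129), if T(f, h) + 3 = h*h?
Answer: 295/149494479363 ≈ 1.9733e-9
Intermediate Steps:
T(f, h) = -3 + h² (T(f, h) = -3 + h*h = -3 + h²)
Z(a, g) = (61 + a)*(654 + g) (Z(a, g) = (a + (-3 + (-8)²))*(g + 654) = (a + (-3 + 64))*(654 + g) = (a + 61)*(654 + g) = (61 + a)*(654 + g))
(G(278)/992679)/Z(-638, 129) = (-885/992679)/(39894 + 61*129 + 654*(-638) - 638*129) = (-885*1/992679)/(39894 + 7869 - 417252 - 82302) = -295/330893/(-451791) = -295/330893*(-1/451791) = 295/149494479363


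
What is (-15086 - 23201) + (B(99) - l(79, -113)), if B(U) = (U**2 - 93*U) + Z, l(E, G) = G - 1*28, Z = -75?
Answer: -37627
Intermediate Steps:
l(E, G) = -28 + G (l(E, G) = G - 28 = -28 + G)
B(U) = -75 + U**2 - 93*U (B(U) = (U**2 - 93*U) - 75 = -75 + U**2 - 93*U)
(-15086 - 23201) + (B(99) - l(79, -113)) = (-15086 - 23201) + ((-75 + 99**2 - 93*99) - (-28 - 113)) = -38287 + ((-75 + 9801 - 9207) - 1*(-141)) = -38287 + (519 + 141) = -38287 + 660 = -37627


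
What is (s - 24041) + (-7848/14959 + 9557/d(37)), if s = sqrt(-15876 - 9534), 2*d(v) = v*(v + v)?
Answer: -492200318460/20478871 + 11*I*sqrt(210) ≈ -24035.0 + 159.41*I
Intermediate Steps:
d(v) = v**2 (d(v) = (v*(v + v))/2 = (v*(2*v))/2 = (2*v**2)/2 = v**2)
s = 11*I*sqrt(210) (s = sqrt(-25410) = 11*I*sqrt(210) ≈ 159.41*I)
(s - 24041) + (-7848/14959 + 9557/d(37)) = (11*I*sqrt(210) - 24041) + (-7848/14959 + 9557/(37**2)) = (-24041 + 11*I*sqrt(210)) + (-7848*1/14959 + 9557/1369) = (-24041 + 11*I*sqrt(210)) + (-7848/14959 + 9557*(1/1369)) = (-24041 + 11*I*sqrt(210)) + (-7848/14959 + 9557/1369) = (-24041 + 11*I*sqrt(210)) + 132219251/20478871 = -492200318460/20478871 + 11*I*sqrt(210)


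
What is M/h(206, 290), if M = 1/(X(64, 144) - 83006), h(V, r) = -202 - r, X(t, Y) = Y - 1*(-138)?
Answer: 1/40700208 ≈ 2.4570e-8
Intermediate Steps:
X(t, Y) = 138 + Y (X(t, Y) = Y + 138 = 138 + Y)
M = -1/82724 (M = 1/((138 + 144) - 83006) = 1/(282 - 83006) = 1/(-82724) = -1/82724 ≈ -1.2088e-5)
M/h(206, 290) = -1/(82724*(-202 - 1*290)) = -1/(82724*(-202 - 290)) = -1/82724/(-492) = -1/82724*(-1/492) = 1/40700208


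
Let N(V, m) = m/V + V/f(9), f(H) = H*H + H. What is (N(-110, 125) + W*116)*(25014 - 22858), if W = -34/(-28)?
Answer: 2687426/9 ≈ 2.9860e+5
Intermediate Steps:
W = 17/14 (W = -34*(-1/28) = 17/14 ≈ 1.2143)
f(H) = H + H² (f(H) = H² + H = H + H²)
N(V, m) = V/90 + m/V (N(V, m) = m/V + V/((9*(1 + 9))) = m/V + V/((9*10)) = m/V + V/90 = V/90 + m/V)
(N(-110, 125) + W*116)*(25014 - 22858) = (((1/90)*(-110) + 125/(-110)) + (17/14)*116)*(25014 - 22858) = ((-11/9 + 125*(-1/110)) + 986/7)*2156 = ((-11/9 - 25/22) + 986/7)*2156 = (-467/198 + 986/7)*2156 = (191959/1386)*2156 = 2687426/9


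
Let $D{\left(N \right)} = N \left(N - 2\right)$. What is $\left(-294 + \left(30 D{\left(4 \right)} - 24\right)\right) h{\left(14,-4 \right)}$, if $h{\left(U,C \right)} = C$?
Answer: $312$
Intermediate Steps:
$D{\left(N \right)} = N \left(-2 + N\right)$
$\left(-294 + \left(30 D{\left(4 \right)} - 24\right)\right) h{\left(14,-4 \right)} = \left(-294 + \left(30 \cdot 4 \left(-2 + 4\right) - 24\right)\right) \left(-4\right) = \left(-294 - \left(24 - 30 \cdot 4 \cdot 2\right)\right) \left(-4\right) = \left(-294 + \left(30 \cdot 8 - 24\right)\right) \left(-4\right) = \left(-294 + \left(240 - 24\right)\right) \left(-4\right) = \left(-294 + 216\right) \left(-4\right) = \left(-78\right) \left(-4\right) = 312$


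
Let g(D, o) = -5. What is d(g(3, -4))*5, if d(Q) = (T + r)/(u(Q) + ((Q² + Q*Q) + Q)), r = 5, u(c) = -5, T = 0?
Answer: 5/8 ≈ 0.62500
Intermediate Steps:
d(Q) = 5/(-5 + Q + 2*Q²) (d(Q) = (0 + 5)/(-5 + ((Q² + Q*Q) + Q)) = 5/(-5 + ((Q² + Q²) + Q)) = 5/(-5 + (2*Q² + Q)) = 5/(-5 + (Q + 2*Q²)) = 5/(-5 + Q + 2*Q²))
d(g(3, -4))*5 = (5/(-5 - 5 + 2*(-5)²))*5 = (5/(-5 - 5 + 2*25))*5 = (5/(-5 - 5 + 50))*5 = (5/40)*5 = (5*(1/40))*5 = (⅛)*5 = 5/8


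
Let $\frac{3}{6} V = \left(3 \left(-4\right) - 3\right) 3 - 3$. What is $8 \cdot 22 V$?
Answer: $-16896$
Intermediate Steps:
$V = -96$ ($V = 2 \left(\left(3 \left(-4\right) - 3\right) 3 - 3\right) = 2 \left(\left(-12 - 3\right) 3 - 3\right) = 2 \left(\left(-15\right) 3 - 3\right) = 2 \left(-45 - 3\right) = 2 \left(-48\right) = -96$)
$8 \cdot 22 V = 8 \cdot 22 \left(-96\right) = 176 \left(-96\right) = -16896$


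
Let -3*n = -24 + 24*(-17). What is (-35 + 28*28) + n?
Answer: 893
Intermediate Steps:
n = 144 (n = -(-24 + 24*(-17))/3 = -(-24 - 408)/3 = -⅓*(-432) = 144)
(-35 + 28*28) + n = (-35 + 28*28) + 144 = (-35 + 784) + 144 = 749 + 144 = 893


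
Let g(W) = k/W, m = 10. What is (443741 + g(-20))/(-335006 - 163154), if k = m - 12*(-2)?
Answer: -4437393/4981600 ≈ -0.89076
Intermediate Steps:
k = 34 (k = 10 - 12*(-2) = 10 + 24 = 34)
g(W) = 34/W
(443741 + g(-20))/(-335006 - 163154) = (443741 + 34/(-20))/(-335006 - 163154) = (443741 + 34*(-1/20))/(-498160) = (443741 - 17/10)*(-1/498160) = (4437393/10)*(-1/498160) = -4437393/4981600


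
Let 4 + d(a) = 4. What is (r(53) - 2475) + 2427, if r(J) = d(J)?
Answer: -48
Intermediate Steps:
d(a) = 0 (d(a) = -4 + 4 = 0)
r(J) = 0
(r(53) - 2475) + 2427 = (0 - 2475) + 2427 = -2475 + 2427 = -48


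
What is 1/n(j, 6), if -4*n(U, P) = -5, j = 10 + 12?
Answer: ⅘ ≈ 0.80000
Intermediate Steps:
j = 22
n(U, P) = 5/4 (n(U, P) = -¼*(-5) = 5/4)
1/n(j, 6) = 1/(5/4) = ⅘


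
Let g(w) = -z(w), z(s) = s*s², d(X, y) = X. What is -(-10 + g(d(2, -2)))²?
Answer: -324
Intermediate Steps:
z(s) = s³
g(w) = -w³
-(-10 + g(d(2, -2)))² = -(-10 - 1*2³)² = -(-10 - 1*8)² = -(-10 - 8)² = -1*(-18)² = -1*324 = -324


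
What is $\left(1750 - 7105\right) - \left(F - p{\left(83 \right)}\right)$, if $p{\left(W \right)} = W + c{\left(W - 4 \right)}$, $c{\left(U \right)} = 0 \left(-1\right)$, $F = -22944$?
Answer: $17672$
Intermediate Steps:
$c{\left(U \right)} = 0$
$p{\left(W \right)} = W$ ($p{\left(W \right)} = W + 0 = W$)
$\left(1750 - 7105\right) - \left(F - p{\left(83 \right)}\right) = \left(1750 - 7105\right) - \left(-22944 - 83\right) = -5355 - -23027 = -5355 + 23027 = 17672$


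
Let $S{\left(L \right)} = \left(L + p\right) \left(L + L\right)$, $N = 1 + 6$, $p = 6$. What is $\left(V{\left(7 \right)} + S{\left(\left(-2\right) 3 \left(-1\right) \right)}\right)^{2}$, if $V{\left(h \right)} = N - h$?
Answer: $20736$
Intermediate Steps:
$N = 7$
$S{\left(L \right)} = 2 L \left(6 + L\right)$ ($S{\left(L \right)} = \left(L + 6\right) \left(L + L\right) = \left(6 + L\right) 2 L = 2 L \left(6 + L\right)$)
$V{\left(h \right)} = 7 - h$
$\left(V{\left(7 \right)} + S{\left(\left(-2\right) 3 \left(-1\right) \right)}\right)^{2} = \left(\left(7 - 7\right) + 2 \left(-2\right) 3 \left(-1\right) \left(6 + \left(-2\right) 3 \left(-1\right)\right)\right)^{2} = \left(\left(7 - 7\right) + 2 \left(\left(-6\right) \left(-1\right)\right) \left(6 - -6\right)\right)^{2} = \left(0 + 2 \cdot 6 \left(6 + 6\right)\right)^{2} = \left(0 + 2 \cdot 6 \cdot 12\right)^{2} = \left(0 + 144\right)^{2} = 144^{2} = 20736$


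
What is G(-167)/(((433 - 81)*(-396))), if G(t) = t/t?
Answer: -1/139392 ≈ -7.1740e-6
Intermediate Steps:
G(t) = 1
G(-167)/(((433 - 81)*(-396))) = 1/((433 - 81)*(-396)) = 1/(352*(-396)) = 1/(-139392) = 1*(-1/139392) = -1/139392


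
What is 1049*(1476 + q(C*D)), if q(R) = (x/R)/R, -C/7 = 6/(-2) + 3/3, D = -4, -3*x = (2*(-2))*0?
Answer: 1548324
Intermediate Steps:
x = 0 (x = -2*(-2)*0/3 = -(-4)*0/3 = -1/3*0 = 0)
C = 14 (C = -7*(6/(-2) + 3/3) = -7*(6*(-1/2) + 3*(1/3)) = -7*(-3 + 1) = -7*(-2) = 14)
q(R) = 0 (q(R) = (0/R)/R = 0/R = 0)
1049*(1476 + q(C*D)) = 1049*(1476 + 0) = 1049*1476 = 1548324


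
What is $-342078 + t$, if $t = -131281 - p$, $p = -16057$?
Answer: $-457302$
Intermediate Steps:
$t = -115224$ ($t = -131281 - -16057 = -131281 + 16057 = -115224$)
$-342078 + t = -342078 - 115224 = -457302$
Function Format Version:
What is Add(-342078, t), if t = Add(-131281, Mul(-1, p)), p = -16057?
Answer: -457302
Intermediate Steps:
t = -115224 (t = Add(-131281, Mul(-1, -16057)) = Add(-131281, 16057) = -115224)
Add(-342078, t) = Add(-342078, -115224) = -457302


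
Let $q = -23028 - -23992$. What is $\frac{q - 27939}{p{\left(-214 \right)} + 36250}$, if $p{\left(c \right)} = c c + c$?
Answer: $- \frac{26975}{81832} \approx -0.32964$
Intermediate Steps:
$q = 964$ ($q = -23028 + 23992 = 964$)
$p{\left(c \right)} = c + c^{2}$ ($p{\left(c \right)} = c^{2} + c = c + c^{2}$)
$\frac{q - 27939}{p{\left(-214 \right)} + 36250} = \frac{964 - 27939}{- 214 \left(1 - 214\right) + 36250} = - \frac{26975}{\left(-214\right) \left(-213\right) + 36250} = - \frac{26975}{45582 + 36250} = - \frac{26975}{81832}$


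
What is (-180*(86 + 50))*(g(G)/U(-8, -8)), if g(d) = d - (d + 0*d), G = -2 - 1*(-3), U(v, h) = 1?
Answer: 0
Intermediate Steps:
G = 1 (G = -2 + 3 = 1)
g(d) = 0 (g(d) = d - (d + 0) = d - d = 0)
(-180*(86 + 50))*(g(G)/U(-8, -8)) = (-180*(86 + 50))*(0/1) = (-180*136)*(0*1) = -24480*0 = 0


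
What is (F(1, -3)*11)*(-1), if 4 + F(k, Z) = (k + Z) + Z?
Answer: 99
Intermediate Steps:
F(k, Z) = -4 + k + 2*Z (F(k, Z) = -4 + ((k + Z) + Z) = -4 + ((Z + k) + Z) = -4 + (k + 2*Z) = -4 + k + 2*Z)
(F(1, -3)*11)*(-1) = ((-4 + 1 + 2*(-3))*11)*(-1) = ((-4 + 1 - 6)*11)*(-1) = -9*11*(-1) = -99*(-1) = 99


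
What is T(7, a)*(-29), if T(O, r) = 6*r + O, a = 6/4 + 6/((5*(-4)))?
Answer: -2059/5 ≈ -411.80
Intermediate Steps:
a = 6/5 (a = 6*(¼) + 6/(-20) = 3/2 + 6*(-1/20) = 3/2 - 3/10 = 6/5 ≈ 1.2000)
T(O, r) = O + 6*r
T(7, a)*(-29) = (7 + 6*(6/5))*(-29) = (7 + 36/5)*(-29) = (71/5)*(-29) = -2059/5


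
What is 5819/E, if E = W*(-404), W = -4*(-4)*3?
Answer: -5819/19392 ≈ -0.30007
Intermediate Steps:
W = 48 (W = 16*3 = 48)
E = -19392 (E = 48*(-404) = -19392)
5819/E = 5819/(-19392) = 5819*(-1/19392) = -5819/19392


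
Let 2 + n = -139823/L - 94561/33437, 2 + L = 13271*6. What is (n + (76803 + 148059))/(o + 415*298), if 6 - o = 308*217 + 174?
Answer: 16179791646945/4077482722384 ≈ 3.9681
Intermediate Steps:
L = 79624 (L = -2 + 13271*6 = -2 + 79626 = 79624)
o = -67004 (o = 6 - (308*217 + 174) = 6 - (66836 + 174) = 6 - 1*67010 = 6 - 67010 = -67004)
n = -473766543/71956424 (n = -2 + (-139823/79624 - 94561/33437) = -2 + (-139823*1/79624 - 94561*1/33437) = -2 + (-3779/2152 - 94561/33437) = -2 - 329853695/71956424 = -473766543/71956424 ≈ -6.5841)
(n + (76803 + 148059))/(o + 415*298) = (-473766543/71956424 + (76803 + 148059))/(-67004 + 415*298) = (-473766543/71956424 + 224862)/(-67004 + 123670) = (16179791646945/71956424)/56666 = (16179791646945/71956424)*(1/56666) = 16179791646945/4077482722384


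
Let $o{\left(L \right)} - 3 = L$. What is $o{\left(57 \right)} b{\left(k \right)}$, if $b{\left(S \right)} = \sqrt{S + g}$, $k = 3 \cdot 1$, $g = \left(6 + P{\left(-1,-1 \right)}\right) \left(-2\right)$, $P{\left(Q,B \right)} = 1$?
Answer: $60 i \sqrt{11} \approx 199.0 i$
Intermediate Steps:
$g = -14$ ($g = \left(6 + 1\right) \left(-2\right) = 7 \left(-2\right) = -14$)
$k = 3$
$b{\left(S \right)} = \sqrt{-14 + S}$ ($b{\left(S \right)} = \sqrt{S - 14} = \sqrt{-14 + S}$)
$o{\left(L \right)} = 3 + L$
$o{\left(57 \right)} b{\left(k \right)} = \left(3 + 57\right) \sqrt{-14 + 3} = 60 \sqrt{-11} = 60 i \sqrt{11}$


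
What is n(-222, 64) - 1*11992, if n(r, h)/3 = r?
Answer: -12658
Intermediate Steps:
n(r, h) = 3*r
n(-222, 64) - 1*11992 = 3*(-222) - 1*11992 = -666 - 11992 = -12658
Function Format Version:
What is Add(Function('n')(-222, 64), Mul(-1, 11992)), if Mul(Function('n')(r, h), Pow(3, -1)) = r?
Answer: -12658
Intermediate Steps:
Function('n')(r, h) = Mul(3, r)
Add(Function('n')(-222, 64), Mul(-1, 11992)) = Add(Mul(3, -222), Mul(-1, 11992)) = Add(-666, -11992) = -12658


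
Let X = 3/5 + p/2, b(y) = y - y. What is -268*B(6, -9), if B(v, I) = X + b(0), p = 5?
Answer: -4154/5 ≈ -830.80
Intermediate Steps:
b(y) = 0
X = 31/10 (X = 3/5 + 5/2 = 31/10 ≈ 3.1000)
B(v, I) = 31/10 (B(v, I) = 31/10 + 0 = 31/10)
-268*B(6, -9) = -268*31/10 = -4154/5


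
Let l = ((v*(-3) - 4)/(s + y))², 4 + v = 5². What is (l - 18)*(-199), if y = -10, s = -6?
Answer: 23681/256 ≈ 92.504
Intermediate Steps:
v = 21 (v = -4 + 5² = -4 + 25 = 21)
l = 4489/256 (l = ((21*(-3) - 4)/(-6 - 10))² = ((-63 - 4)/(-16))² = (-67*(-1/16))² = (67/16)² = 4489/256 ≈ 17.535)
(l - 18)*(-199) = (4489/256 - 18)*(-199) = -119/256*(-199) = 23681/256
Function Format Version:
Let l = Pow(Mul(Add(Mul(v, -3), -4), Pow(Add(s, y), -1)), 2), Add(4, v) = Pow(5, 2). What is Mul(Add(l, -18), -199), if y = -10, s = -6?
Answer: Rational(23681, 256) ≈ 92.504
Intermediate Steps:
v = 21 (v = Add(-4, Pow(5, 2)) = Add(-4, 25) = 21)
l = Rational(4489, 256) (l = Pow(Mul(Add(Mul(21, -3), -4), Pow(Add(-6, -10), -1)), 2) = Pow(Mul(Add(-63, -4), Pow(-16, -1)), 2) = Pow(Mul(-67, Rational(-1, 16)), 2) = Pow(Rational(67, 16), 2) = Rational(4489, 256) ≈ 17.535)
Mul(Add(l, -18), -199) = Mul(Add(Rational(4489, 256), -18), -199) = Mul(Rational(-119, 256), -199) = Rational(23681, 256)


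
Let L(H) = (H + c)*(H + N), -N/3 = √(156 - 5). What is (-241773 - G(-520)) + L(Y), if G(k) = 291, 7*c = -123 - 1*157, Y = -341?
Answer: -112143 + 1143*√151 ≈ -98098.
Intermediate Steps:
c = -40 (c = (-123 - 1*157)/7 = (-123 - 157)/7 = (⅐)*(-280) = -40)
N = -3*√151 (N = -3*√(156 - 5) = -3*√151 ≈ -36.865)
L(H) = (-40 + H)*(H - 3*√151) (L(H) = (H - 40)*(H - 3*√151) = (-40 + H)*(H - 3*√151))
(-241773 - G(-520)) + L(Y) = (-241773 - 1*291) + ((-341)² - 40*(-341) + 120*√151 - 3*(-341)*√151) = (-241773 - 291) + (116281 + 13640 + 120*√151 + 1023*√151) = -242064 + (129921 + 1143*√151) = -112143 + 1143*√151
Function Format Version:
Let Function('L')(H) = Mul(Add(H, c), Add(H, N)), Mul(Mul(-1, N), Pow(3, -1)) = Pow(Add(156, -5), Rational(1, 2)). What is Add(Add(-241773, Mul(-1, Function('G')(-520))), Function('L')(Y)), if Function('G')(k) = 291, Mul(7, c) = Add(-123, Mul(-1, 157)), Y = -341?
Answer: Add(-112143, Mul(1143, Pow(151, Rational(1, 2)))) ≈ -98098.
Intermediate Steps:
c = -40 (c = Mul(Rational(1, 7), Add(-123, Mul(-1, 157))) = Mul(Rational(1, 7), Add(-123, -157)) = Mul(Rational(1, 7), -280) = -40)
N = Mul(-3, Pow(151, Rational(1, 2))) (N = Mul(-3, Pow(Add(156, -5), Rational(1, 2))) = Mul(-3, Pow(151, Rational(1, 2))) ≈ -36.865)
Function('L')(H) = Mul(Add(-40, H), Add(H, Mul(-3, Pow(151, Rational(1, 2))))) (Function('L')(H) = Mul(Add(H, -40), Add(H, Mul(-3, Pow(151, Rational(1, 2))))) = Mul(Add(-40, H), Add(H, Mul(-3, Pow(151, Rational(1, 2))))))
Add(Add(-241773, Mul(-1, Function('G')(-520))), Function('L')(Y)) = Add(Add(-241773, Mul(-1, 291)), Add(Pow(-341, 2), Mul(-40, -341), Mul(120, Pow(151, Rational(1, 2))), Mul(-3, -341, Pow(151, Rational(1, 2))))) = Add(Add(-241773, -291), Add(116281, 13640, Mul(120, Pow(151, Rational(1, 2))), Mul(1023, Pow(151, Rational(1, 2))))) = Add(-242064, Add(129921, Mul(1143, Pow(151, Rational(1, 2))))) = Add(-112143, Mul(1143, Pow(151, Rational(1, 2))))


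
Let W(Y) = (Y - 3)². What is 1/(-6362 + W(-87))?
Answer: 1/1738 ≈ 0.00057537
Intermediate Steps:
W(Y) = (-3 + Y)²
1/(-6362 + W(-87)) = 1/(-6362 + (-3 - 87)²) = 1/(-6362 + (-90)²) = 1/(-6362 + 8100) = 1/1738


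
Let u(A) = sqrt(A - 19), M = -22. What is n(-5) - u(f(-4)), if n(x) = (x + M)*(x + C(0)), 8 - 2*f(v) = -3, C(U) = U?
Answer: 135 - 3*I*sqrt(6)/2 ≈ 135.0 - 3.6742*I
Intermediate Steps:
f(v) = 11/2 (f(v) = 4 - 1/2*(-3) = 4 + 3/2 = 11/2)
u(A) = sqrt(-19 + A)
n(x) = x*(-22 + x) (n(x) = (x - 22)*(x + 0) = (-22 + x)*x = x*(-22 + x))
n(-5) - u(f(-4)) = -5*(-22 - 5) - sqrt(-19 + 11/2) = -5*(-27) - sqrt(-27/2) = 135 - 3*I*sqrt(6)/2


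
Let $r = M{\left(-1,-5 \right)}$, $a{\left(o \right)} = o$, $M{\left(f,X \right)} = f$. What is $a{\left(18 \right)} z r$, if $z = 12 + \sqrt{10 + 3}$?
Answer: $-216 - 18 \sqrt{13} \approx -280.9$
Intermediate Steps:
$r = -1$
$z = 12 + \sqrt{13} \approx 15.606$
$a{\left(18 \right)} z r = 18 \left(12 + \sqrt{13}\right) \left(-1\right) = 18 \left(-12 - \sqrt{13}\right) = -216 - 18 \sqrt{13}$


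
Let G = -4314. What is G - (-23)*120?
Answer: -1554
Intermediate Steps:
G - (-23)*120 = -4314 - (-23)*120 = -4314 - 1*(-2760) = -4314 + 2760 = -1554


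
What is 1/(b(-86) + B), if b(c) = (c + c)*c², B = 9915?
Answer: -1/1262197 ≈ -7.9227e-7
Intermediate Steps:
b(c) = 2*c³ (b(c) = (2*c)*c² = 2*c³)
1/(b(-86) + B) = 1/(2*(-86)³ + 9915) = 1/(2*(-636056) + 9915) = 1/(-1272112 + 9915) = 1/(-1262197) = -1/1262197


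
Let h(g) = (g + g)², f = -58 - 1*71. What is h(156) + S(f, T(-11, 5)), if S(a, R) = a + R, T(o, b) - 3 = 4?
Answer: 97222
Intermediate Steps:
f = -129 (f = -58 - 71 = -129)
T(o, b) = 7 (T(o, b) = 3 + 4 = 7)
h(g) = 4*g² (h(g) = (2*g)² = 4*g²)
S(a, R) = R + a
h(156) + S(f, T(-11, 5)) = 4*156² + (7 - 129) = 4*24336 - 122 = 97344 - 122 = 97222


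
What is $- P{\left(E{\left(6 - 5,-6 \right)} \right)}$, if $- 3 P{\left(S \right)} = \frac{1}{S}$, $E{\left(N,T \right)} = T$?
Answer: $- \frac{1}{18} \approx -0.055556$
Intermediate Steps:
$P{\left(S \right)} = - \frac{1}{3 S}$
$- P{\left(E{\left(6 - 5,-6 \right)} \right)} = - \frac{-1}{3 \left(-6\right)} = - \frac{\left(-1\right) \left(-1\right)}{3 \cdot 6} = \left(-1\right) \frac{1}{18} = - \frac{1}{18}$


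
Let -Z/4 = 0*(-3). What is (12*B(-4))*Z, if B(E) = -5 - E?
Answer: 0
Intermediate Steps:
Z = 0 (Z = -0*(-3) = -4*0 = 0)
(12*B(-4))*Z = (12*(-5 - 1*(-4)))*0 = (12*(-5 + 4))*0 = (12*(-1))*0 = -12*0 = 0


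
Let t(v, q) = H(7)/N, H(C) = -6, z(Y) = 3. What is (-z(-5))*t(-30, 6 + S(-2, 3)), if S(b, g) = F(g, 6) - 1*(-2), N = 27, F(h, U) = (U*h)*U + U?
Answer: ⅔ ≈ 0.66667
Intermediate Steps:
F(h, U) = U + h*U² (F(h, U) = h*U² + U = U + h*U²)
S(b, g) = 8 + 36*g (S(b, g) = 6*(1 + 6*g) - 1*(-2) = (6 + 36*g) + 2 = 8 + 36*g)
t(v, q) = -2/9 (t(v, q) = -6/27 = -6*1/27 = -2/9)
(-z(-5))*t(-30, 6 + S(-2, 3)) = -1*3*(-2/9) = -3*(-2/9) = ⅔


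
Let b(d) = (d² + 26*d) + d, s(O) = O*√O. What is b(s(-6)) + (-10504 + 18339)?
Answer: 7619 - 162*I*√6 ≈ 7619.0 - 396.82*I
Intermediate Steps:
s(O) = O^(3/2)
b(d) = d² + 27*d
b(s(-6)) + (-10504 + 18339) = (-6)^(3/2)*(27 + (-6)^(3/2)) + (-10504 + 18339) = (-6*I*√6)*(27 - 6*I*√6) + 7835 = -6*I*√6*(27 - 6*I*√6) + 7835 = 7835 - 6*I*√6*(27 - 6*I*√6)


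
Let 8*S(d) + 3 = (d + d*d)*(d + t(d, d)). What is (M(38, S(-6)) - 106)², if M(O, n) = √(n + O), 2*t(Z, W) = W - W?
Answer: 90009/8 - 583*√2 ≈ 10427.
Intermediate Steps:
t(Z, W) = 0 (t(Z, W) = (W - W)/2 = (½)*0 = 0)
S(d) = -3/8 + d*(d + d²)/8 (S(d) = -3/8 + ((d + d*d)*(d + 0))/8 = -3/8 + ((d + d²)*d)/8 = -3/8 + (d*(d + d²))/8 = -3/8 + d*(d + d²)/8)
M(O, n) = √(O + n)
(M(38, S(-6)) - 106)² = (√(38 + (-3/8 + (⅛)*(-6)² + (⅛)*(-6)³)) - 106)² = (√(38 + (-3/8 + (⅛)*36 + (⅛)*(-216))) - 106)² = (√(38 + (-3/8 + 9/2 - 27)) - 106)² = (√(38 - 183/8) - 106)² = (√(121/8) - 106)² = (11*√2/4 - 106)² = (-106 + 11*√2/4)²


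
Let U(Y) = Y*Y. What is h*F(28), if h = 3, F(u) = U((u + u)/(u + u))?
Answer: 3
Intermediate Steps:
U(Y) = Y²
F(u) = 1 (F(u) = ((u + u)/(u + u))² = ((2*u)/((2*u)))² = ((2*u)*(1/(2*u)))² = 1² = 1)
h*F(28) = 3*1 = 3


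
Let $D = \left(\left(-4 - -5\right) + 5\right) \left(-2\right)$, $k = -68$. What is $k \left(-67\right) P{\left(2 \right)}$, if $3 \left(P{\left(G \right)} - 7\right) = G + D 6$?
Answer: $- \frac{223244}{3} \approx -74415.0$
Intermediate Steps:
$D = -12$ ($D = \left(\left(-4 + 5\right) + 5\right) \left(-2\right) = \left(1 + 5\right) \left(-2\right) = 6 \left(-2\right) = -12$)
$P{\left(G \right)} = -17 + \frac{G}{3}$ ($P{\left(G \right)} = 7 + \frac{G - 72}{3} = 7 + \frac{-72 + G}{3} = 7 + \left(-24 + \frac{G}{3}\right) = -17 + \frac{G}{3}$)
$k \left(-67\right) P{\left(2 \right)} = \left(-68\right) \left(-67\right) \left(-17 + \frac{1}{3} \cdot 2\right) = 4556 \left(-17 + \frac{2}{3}\right) = 4556 \left(- \frac{49}{3}\right) = - \frac{223244}{3}$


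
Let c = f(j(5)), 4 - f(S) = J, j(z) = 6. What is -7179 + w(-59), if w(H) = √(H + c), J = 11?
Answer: -7179 + I*√66 ≈ -7179.0 + 8.124*I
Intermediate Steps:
f(S) = -7 (f(S) = 4 - 1*11 = 4 - 11 = -7)
c = -7
w(H) = √(-7 + H) (w(H) = √(H - 7) = √(-7 + H))
-7179 + w(-59) = -7179 + √(-7 - 59) = -7179 + √(-66) = -7179 + I*√66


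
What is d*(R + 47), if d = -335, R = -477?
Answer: 144050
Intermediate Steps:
d*(R + 47) = -335*(-477 + 47) = -335*(-430) = 144050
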